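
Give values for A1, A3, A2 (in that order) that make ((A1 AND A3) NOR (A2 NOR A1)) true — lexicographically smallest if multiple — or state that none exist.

A1=0, A3=0, A2=1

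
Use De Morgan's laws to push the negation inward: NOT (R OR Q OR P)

NOT R AND NOT Q AND NOT P
De Morgan's: NOT(OR of terms) = AND of negations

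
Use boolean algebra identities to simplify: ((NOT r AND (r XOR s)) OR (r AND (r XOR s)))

By distribution ((E AND v) OR (E AND NOT v) = E):
= (r XOR s)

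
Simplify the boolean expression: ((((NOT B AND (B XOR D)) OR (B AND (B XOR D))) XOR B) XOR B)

By XOR self-cancellation ((E XOR v) XOR v = E) then distribution ((E AND v) OR (E AND NOT v) = E):
= (B XOR D)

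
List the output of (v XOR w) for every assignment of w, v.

w | v | Output
--------------
0 | 0 | 0
0 | 1 | 1
1 | 0 | 1
1 | 1 | 0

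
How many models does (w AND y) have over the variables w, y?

Satisfying assignments: (1,1)
Count: 1 out of 4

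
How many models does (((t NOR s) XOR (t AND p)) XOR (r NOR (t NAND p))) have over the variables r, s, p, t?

Satisfying assignments: (0,0,0,0), (0,0,1,0), (1,0,0,0), (1,0,1,0), (1,0,1,1), (1,1,1,1)
Count: 6 out of 16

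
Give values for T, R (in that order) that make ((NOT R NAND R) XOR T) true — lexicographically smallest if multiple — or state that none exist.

T=0, R=0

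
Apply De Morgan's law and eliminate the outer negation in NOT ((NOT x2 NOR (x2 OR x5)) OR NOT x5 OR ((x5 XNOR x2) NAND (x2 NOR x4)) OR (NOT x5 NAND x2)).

NOT (NOT x2 NOR (x2 OR x5)) AND x5 AND NOT ((x5 XNOR x2) NAND (x2 NOR x4)) AND NOT (NOT x5 NAND x2)
De Morgan's: NOT(OR of terms) = AND of negations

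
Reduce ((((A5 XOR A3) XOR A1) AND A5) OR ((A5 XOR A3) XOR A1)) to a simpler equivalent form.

By absorption (E OR (E AND v) = E):
= ((A5 XOR A3) XOR A1)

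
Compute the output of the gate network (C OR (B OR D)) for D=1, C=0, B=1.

Substituting: (0 OR (1 OR 1))
= 1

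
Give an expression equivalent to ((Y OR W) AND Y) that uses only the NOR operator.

((((Y NOR W) NOR (Y NOR W)) NOR ((Y NOR W) NOR (Y NOR W))) NOR (Y NOR Y))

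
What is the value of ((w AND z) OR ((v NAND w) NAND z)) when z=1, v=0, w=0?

Substituting: ((0 AND 1) OR ((0 NAND 0) NAND 1))
= 0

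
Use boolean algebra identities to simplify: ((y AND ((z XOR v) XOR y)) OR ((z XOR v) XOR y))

By absorption (E OR (E AND v) = E):
= ((z XOR v) XOR y)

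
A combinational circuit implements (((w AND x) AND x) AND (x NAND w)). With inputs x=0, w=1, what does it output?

Substituting: (((1 AND 0) AND 0) AND (0 NAND 1))
= 0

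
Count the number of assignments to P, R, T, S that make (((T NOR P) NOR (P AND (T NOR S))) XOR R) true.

Satisfying assignments: (0,0,1,0), (0,0,1,1), (0,1,0,0), (0,1,0,1), (1,0,0,1), (1,0,1,0), (1,0,1,1), (1,1,0,0)
Count: 8 out of 16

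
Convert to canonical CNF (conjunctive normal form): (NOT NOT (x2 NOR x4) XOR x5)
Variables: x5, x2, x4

(x5 OR x2 OR NOT x4) AND (x5 OR NOT x2 OR x4) AND (x5 OR NOT x2 OR NOT x4) AND (NOT x5 OR x2 OR x4)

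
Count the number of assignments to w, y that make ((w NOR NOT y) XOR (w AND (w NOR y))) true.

Satisfying assignments: (0,1)
Count: 1 out of 4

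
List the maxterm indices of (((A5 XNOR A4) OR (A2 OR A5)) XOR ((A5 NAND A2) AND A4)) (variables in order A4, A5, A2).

ΠM(5, 6) = (NOT A4 OR A5 OR NOT A2) AND (NOT A4 OR NOT A5 OR A2)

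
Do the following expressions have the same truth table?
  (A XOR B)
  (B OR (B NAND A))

No. Counterexample: with A=0, B=0, Expression 1 = 0 but Expression 2 = 1.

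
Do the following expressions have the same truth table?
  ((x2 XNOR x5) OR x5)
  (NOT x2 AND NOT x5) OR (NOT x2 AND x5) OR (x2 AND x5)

Yes, they are equivalent — the two output columns agree on all 4 assignments:
x2 | x5 | Expression 1 | Expression 2
-------------------------------------
0 | 0 | 1 | 1
0 | 1 | 1 | 1
1 | 0 | 0 | 0
1 | 1 | 1 | 1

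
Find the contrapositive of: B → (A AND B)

Contrapositive: NOT (A AND B) → NOT B
Note: A statement and its contrapositive are logically equivalent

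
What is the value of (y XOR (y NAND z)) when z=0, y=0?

Substituting: (0 XOR (0 NAND 0))
= 1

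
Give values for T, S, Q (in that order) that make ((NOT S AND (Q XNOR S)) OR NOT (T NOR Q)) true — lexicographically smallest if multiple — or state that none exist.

T=0, S=0, Q=0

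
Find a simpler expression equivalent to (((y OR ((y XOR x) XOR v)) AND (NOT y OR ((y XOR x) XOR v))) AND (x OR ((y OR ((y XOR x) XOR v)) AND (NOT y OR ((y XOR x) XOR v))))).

By absorption (E AND (E OR v) = E) then distribution ((E OR v) AND (E OR NOT v) = E):
= ((y XOR x) XOR v)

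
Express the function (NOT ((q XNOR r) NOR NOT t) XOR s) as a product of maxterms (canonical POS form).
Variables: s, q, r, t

ΠM(3, 5, 8, 9, 10, 12, 14, 15) = (s OR q OR NOT r OR NOT t) AND (s OR NOT q OR r OR NOT t) AND (NOT s OR q OR r OR t) AND (NOT s OR q OR r OR NOT t) AND (NOT s OR q OR NOT r OR t) AND (NOT s OR NOT q OR r OR t) AND (NOT s OR NOT q OR NOT r OR t) AND (NOT s OR NOT q OR NOT r OR NOT t)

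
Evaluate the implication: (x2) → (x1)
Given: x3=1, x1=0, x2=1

Antecedent (x2) = 1; consequent (x1) = 0.
1 → 0 = 0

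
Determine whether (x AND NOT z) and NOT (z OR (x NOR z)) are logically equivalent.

Yes, they are equivalent — the two output columns agree on all 4 assignments:
x | z | Expression 1 | Expression 2
-----------------------------------
0 | 0 | 0 | 0
0 | 1 | 0 | 0
1 | 0 | 1 | 1
1 | 1 | 0 | 0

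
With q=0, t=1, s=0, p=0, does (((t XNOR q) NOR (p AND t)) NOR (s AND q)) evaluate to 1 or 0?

Substituting: (((1 XNOR 0) NOR (0 AND 1)) NOR (0 AND 0))
= 0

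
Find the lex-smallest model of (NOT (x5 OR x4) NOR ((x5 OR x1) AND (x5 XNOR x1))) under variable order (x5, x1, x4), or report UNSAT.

x5=0, x1=0, x4=1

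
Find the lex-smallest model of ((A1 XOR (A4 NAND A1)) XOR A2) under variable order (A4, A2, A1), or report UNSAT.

A4=0, A2=0, A1=0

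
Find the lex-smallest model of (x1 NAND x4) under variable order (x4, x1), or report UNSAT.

x4=0, x1=0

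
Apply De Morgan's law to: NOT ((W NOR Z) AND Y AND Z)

NOT (W NOR Z) OR NOT Y OR NOT Z
De Morgan's: NOT(AND of terms) = OR of negations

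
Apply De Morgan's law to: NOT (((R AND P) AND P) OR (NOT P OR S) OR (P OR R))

NOT ((R AND P) AND P) AND NOT (NOT P OR S) AND NOT (P OR R)
De Morgan's: NOT(OR of terms) = AND of negations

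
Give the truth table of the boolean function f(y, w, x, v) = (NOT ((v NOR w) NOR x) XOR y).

y | w | x | v | Output
----------------------
0 | 0 | 0 | 0 | 1
0 | 0 | 0 | 1 | 0
0 | 0 | 1 | 0 | 1
0 | 0 | 1 | 1 | 1
0 | 1 | 0 | 0 | 0
0 | 1 | 0 | 1 | 0
0 | 1 | 1 | 0 | 1
0 | 1 | 1 | 1 | 1
1 | 0 | 0 | 0 | 0
1 | 0 | 0 | 1 | 1
1 | 0 | 1 | 0 | 0
1 | 0 | 1 | 1 | 0
1 | 1 | 0 | 0 | 1
1 | 1 | 0 | 1 | 1
1 | 1 | 1 | 0 | 0
1 | 1 | 1 | 1 | 0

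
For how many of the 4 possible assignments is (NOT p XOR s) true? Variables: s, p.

Satisfying assignments: (0,0), (1,1)
Count: 2 out of 4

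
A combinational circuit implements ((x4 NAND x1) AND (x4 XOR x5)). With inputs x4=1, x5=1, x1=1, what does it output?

Substituting: ((1 NAND 1) AND (1 XOR 1))
= 0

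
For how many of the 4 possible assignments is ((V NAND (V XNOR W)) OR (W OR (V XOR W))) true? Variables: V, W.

Satisfying assignments: (0,0), (0,1), (1,0), (1,1)
Count: 4 out of 4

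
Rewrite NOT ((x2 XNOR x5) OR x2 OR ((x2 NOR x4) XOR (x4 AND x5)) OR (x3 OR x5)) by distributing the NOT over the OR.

NOT (x2 XNOR x5) AND NOT x2 AND NOT ((x2 NOR x4) XOR (x4 AND x5)) AND NOT (x3 OR x5)
De Morgan's: NOT(OR of terms) = AND of negations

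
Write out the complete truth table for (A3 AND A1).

A1 | A3 | Output
----------------
0 | 0 | 0
0 | 1 | 0
1 | 0 | 0
1 | 1 | 1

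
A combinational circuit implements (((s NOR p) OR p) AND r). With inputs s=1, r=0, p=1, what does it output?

Substituting: (((1 NOR 1) OR 1) AND 0)
= 0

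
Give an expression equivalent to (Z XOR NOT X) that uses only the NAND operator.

((Z NAND (Z NAND (X NAND X))) NAND ((X NAND X) NAND (Z NAND (X NAND X))))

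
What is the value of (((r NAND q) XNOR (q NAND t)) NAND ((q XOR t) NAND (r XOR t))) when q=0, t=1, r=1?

Substituting: (((1 NAND 0) XNOR (0 NAND 1)) NAND ((0 XOR 1) NAND (1 XOR 1)))
= 0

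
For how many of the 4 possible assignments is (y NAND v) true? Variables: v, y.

Satisfying assignments: (0,0), (0,1), (1,0)
Count: 3 out of 4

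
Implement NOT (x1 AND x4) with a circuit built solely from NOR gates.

(((x1 NOR x1) NOR (x4 NOR x4)) NOR ((x1 NOR x1) NOR (x4 NOR x4)))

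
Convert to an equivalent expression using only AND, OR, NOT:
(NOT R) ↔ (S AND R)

((NOT R) AND (S AND R)) OR (R AND NOT (S AND R))
(Biconditional = both true or both false)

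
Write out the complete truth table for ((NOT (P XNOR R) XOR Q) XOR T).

Q | P | R | T | Output
----------------------
0 | 0 | 0 | 0 | 0
0 | 0 | 0 | 1 | 1
0 | 0 | 1 | 0 | 1
0 | 0 | 1 | 1 | 0
0 | 1 | 0 | 0 | 1
0 | 1 | 0 | 1 | 0
0 | 1 | 1 | 0 | 0
0 | 1 | 1 | 1 | 1
1 | 0 | 0 | 0 | 1
1 | 0 | 0 | 1 | 0
1 | 0 | 1 | 0 | 0
1 | 0 | 1 | 1 | 1
1 | 1 | 0 | 0 | 0
1 | 1 | 0 | 1 | 1
1 | 1 | 1 | 0 | 1
1 | 1 | 1 | 1 | 0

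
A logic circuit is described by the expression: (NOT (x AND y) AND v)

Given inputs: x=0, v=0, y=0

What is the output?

Substituting: (NOT (0 AND 0) AND 0)
= 0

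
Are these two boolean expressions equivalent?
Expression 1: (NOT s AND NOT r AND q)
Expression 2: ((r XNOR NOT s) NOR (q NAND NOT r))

Yes, they are equivalent — the two output columns agree on all 8 assignments:
s | r | q | Expression 1 | Expression 2
---------------------------------------
0 | 0 | 0 | 0 | 0
0 | 0 | 1 | 1 | 1
0 | 1 | 0 | 0 | 0
0 | 1 | 1 | 0 | 0
1 | 0 | 0 | 0 | 0
1 | 0 | 1 | 0 | 0
1 | 1 | 0 | 0 | 0
1 | 1 | 1 | 0 | 0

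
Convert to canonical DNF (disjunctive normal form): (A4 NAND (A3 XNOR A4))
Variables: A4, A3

(NOT A4 AND NOT A3) OR (NOT A4 AND A3) OR (A4 AND NOT A3)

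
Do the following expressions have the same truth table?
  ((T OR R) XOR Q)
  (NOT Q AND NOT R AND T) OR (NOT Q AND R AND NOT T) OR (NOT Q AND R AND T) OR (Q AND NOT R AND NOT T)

Yes, they are equivalent — the two output columns agree on all 8 assignments:
Q | R | T | Expression 1 | Expression 2
---------------------------------------
0 | 0 | 0 | 0 | 0
0 | 0 | 1 | 1 | 1
0 | 1 | 0 | 1 | 1
0 | 1 | 1 | 1 | 1
1 | 0 | 0 | 1 | 1
1 | 0 | 1 | 0 | 0
1 | 1 | 0 | 0 | 0
1 | 1 | 1 | 0 | 0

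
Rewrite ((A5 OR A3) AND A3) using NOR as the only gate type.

((((A5 NOR A3) NOR (A5 NOR A3)) NOR ((A5 NOR A3) NOR (A5 NOR A3))) NOR (A3 NOR A3))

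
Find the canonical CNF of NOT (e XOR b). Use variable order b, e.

(b OR NOT e) AND (NOT b OR e)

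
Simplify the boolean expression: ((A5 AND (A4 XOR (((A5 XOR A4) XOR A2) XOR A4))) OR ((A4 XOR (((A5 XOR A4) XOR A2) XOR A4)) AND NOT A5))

By distribution ((E AND v) OR (E AND NOT v) = E) then XOR self-cancellation ((E XOR v) XOR v = E):
= ((A5 XOR A4) XOR A2)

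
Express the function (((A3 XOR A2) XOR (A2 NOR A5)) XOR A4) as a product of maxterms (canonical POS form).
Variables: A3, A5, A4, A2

ΠM(2, 3, 4, 7, 8, 9, 13, 14) = (A3 OR A5 OR NOT A4 OR A2) AND (A3 OR A5 OR NOT A4 OR NOT A2) AND (A3 OR NOT A5 OR A4 OR A2) AND (A3 OR NOT A5 OR NOT A4 OR NOT A2) AND (NOT A3 OR A5 OR A4 OR A2) AND (NOT A3 OR A5 OR A4 OR NOT A2) AND (NOT A3 OR NOT A5 OR A4 OR NOT A2) AND (NOT A3 OR NOT A5 OR NOT A4 OR A2)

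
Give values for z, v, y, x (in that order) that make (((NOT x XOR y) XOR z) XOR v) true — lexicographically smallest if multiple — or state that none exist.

z=0, v=0, y=0, x=0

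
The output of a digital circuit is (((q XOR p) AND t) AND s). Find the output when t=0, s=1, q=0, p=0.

Substituting: (((0 XOR 0) AND 0) AND 1)
= 0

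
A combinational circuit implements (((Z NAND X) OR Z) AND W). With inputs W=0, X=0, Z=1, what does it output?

Substituting: (((1 NAND 0) OR 1) AND 0)
= 0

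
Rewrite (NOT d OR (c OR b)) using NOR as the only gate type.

(((d NOR d) NOR ((c NOR b) NOR (c NOR b))) NOR ((d NOR d) NOR ((c NOR b) NOR (c NOR b))))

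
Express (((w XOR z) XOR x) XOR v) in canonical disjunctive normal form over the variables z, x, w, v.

(NOT z AND NOT x AND NOT w AND v) OR (NOT z AND NOT x AND w AND NOT v) OR (NOT z AND x AND NOT w AND NOT v) OR (NOT z AND x AND w AND v) OR (z AND NOT x AND NOT w AND NOT v) OR (z AND NOT x AND w AND v) OR (z AND x AND NOT w AND v) OR (z AND x AND w AND NOT v)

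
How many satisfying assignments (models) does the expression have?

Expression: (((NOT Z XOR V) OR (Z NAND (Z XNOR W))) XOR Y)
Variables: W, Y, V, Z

Satisfying assignments: (0,0,0,0), (0,0,0,1), (0,0,1,0), (0,0,1,1), (1,0,0,0), (1,0,1,0), (1,0,1,1), (1,1,0,1)
Count: 8 out of 16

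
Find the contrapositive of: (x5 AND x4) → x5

Contrapositive: NOT x5 → NOT (x5 AND x4)
Note: A statement and its contrapositive are logically equivalent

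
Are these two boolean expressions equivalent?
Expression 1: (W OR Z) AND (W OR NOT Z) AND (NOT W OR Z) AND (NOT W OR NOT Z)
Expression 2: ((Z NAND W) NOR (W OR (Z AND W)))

Yes, they are equivalent — the two output columns agree on all 4 assignments:
W | Z | Expression 1 | Expression 2
-----------------------------------
0 | 0 | 0 | 0
0 | 1 | 0 | 0
1 | 0 | 0 | 0
1 | 1 | 0 | 0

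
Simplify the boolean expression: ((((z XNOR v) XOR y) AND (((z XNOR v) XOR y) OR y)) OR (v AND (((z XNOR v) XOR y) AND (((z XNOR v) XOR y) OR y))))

By absorption (E OR (E AND v) = E) then absorption (E AND (E OR v) = E):
= ((z XNOR v) XOR y)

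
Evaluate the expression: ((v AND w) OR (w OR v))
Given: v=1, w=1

Substituting: ((1 AND 1) OR (1 OR 1))
= 1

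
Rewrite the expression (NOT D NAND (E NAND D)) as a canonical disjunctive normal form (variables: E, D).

(NOT E AND D) OR (E AND D)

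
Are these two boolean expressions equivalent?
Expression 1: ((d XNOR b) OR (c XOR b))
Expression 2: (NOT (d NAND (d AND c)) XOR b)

No. Counterexample: with b=0, d=0, c=0, Expression 1 = 1 but Expression 2 = 0.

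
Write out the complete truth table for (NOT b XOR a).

a | b | Output
--------------
0 | 0 | 1
0 | 1 | 0
1 | 0 | 0
1 | 1 | 1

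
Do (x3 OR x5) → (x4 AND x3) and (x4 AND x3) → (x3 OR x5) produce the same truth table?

No, Converse is not equivalent to original (counterexample: x5=0, x4=0, x3=1)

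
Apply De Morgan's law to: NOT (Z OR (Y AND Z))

NOT Z AND NOT (Y AND Z)
De Morgan's: NOT(OR of terms) = AND of negations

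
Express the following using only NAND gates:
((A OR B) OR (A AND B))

((((A NAND A) NAND (B NAND B)) NAND ((A NAND A) NAND (B NAND B))) NAND (((A NAND B) NAND (A NAND B)) NAND ((A NAND B) NAND (A NAND B))))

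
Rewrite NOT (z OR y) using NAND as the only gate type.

(((z NAND z) NAND (y NAND y)) NAND ((z NAND z) NAND (y NAND y)))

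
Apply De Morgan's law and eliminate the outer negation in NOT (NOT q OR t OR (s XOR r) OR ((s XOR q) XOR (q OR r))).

q AND NOT t AND NOT (s XOR r) AND NOT ((s XOR q) XOR (q OR r))
De Morgan's: NOT(OR of terms) = AND of negations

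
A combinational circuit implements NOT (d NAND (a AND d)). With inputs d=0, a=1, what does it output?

Substituting: NOT (0 NAND (1 AND 0))
= 0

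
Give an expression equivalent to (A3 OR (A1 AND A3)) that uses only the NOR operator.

((A3 NOR ((A1 NOR A1) NOR (A3 NOR A3))) NOR (A3 NOR ((A1 NOR A1) NOR (A3 NOR A3))))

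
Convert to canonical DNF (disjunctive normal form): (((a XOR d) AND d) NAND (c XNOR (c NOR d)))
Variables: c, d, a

(NOT c AND NOT d AND NOT a) OR (NOT c AND NOT d AND a) OR (NOT c AND d AND a) OR (c AND NOT d AND NOT a) OR (c AND NOT d AND a) OR (c AND d AND NOT a) OR (c AND d AND a)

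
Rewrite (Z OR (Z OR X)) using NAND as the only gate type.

((Z NAND Z) NAND (((Z NAND Z) NAND (X NAND X)) NAND ((Z NAND Z) NAND (X NAND X))))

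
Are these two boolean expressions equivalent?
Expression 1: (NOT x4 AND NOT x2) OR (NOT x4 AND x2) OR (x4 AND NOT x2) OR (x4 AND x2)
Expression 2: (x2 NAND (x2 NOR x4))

Yes, they are equivalent — the two output columns agree on all 4 assignments:
x4 | x2 | Expression 1 | Expression 2
-------------------------------------
0 | 0 | 1 | 1
0 | 1 | 1 | 1
1 | 0 | 1 | 1
1 | 1 | 1 | 1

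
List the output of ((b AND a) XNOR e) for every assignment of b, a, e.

b | a | e | Output
------------------
0 | 0 | 0 | 1
0 | 0 | 1 | 0
0 | 1 | 0 | 1
0 | 1 | 1 | 0
1 | 0 | 0 | 1
1 | 0 | 1 | 0
1 | 1 | 0 | 0
1 | 1 | 1 | 1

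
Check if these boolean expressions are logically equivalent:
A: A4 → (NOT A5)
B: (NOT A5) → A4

No, Converse is not equivalent to original (counterexample: A4=0, A5=0)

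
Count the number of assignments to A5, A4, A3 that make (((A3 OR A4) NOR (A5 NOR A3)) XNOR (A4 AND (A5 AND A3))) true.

Satisfying assignments: (0,0,0), (0,0,1), (0,1,0), (0,1,1), (1,0,1), (1,1,0)
Count: 6 out of 8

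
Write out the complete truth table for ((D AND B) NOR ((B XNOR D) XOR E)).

D | B | E | Output
------------------
0 | 0 | 0 | 0
0 | 0 | 1 | 1
0 | 1 | 0 | 1
0 | 1 | 1 | 0
1 | 0 | 0 | 1
1 | 0 | 1 | 0
1 | 1 | 0 | 0
1 | 1 | 1 | 0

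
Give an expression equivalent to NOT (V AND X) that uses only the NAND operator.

(((V NAND X) NAND (V NAND X)) NAND ((V NAND X) NAND (V NAND X)))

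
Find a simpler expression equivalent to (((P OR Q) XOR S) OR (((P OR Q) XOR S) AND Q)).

By absorption (E OR (E AND v) = E):
= ((P OR Q) XOR S)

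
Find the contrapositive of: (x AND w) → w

Contrapositive: NOT w → NOT (x AND w)
Note: A statement and its contrapositive are logically equivalent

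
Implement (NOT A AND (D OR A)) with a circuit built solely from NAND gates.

(((A NAND A) NAND ((D NAND D) NAND (A NAND A))) NAND ((A NAND A) NAND ((D NAND D) NAND (A NAND A))))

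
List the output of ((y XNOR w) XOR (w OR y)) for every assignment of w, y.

w | y | Output
--------------
0 | 0 | 1
0 | 1 | 1
1 | 0 | 1
1 | 1 | 0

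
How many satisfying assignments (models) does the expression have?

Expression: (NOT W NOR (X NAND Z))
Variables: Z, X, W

Satisfying assignments: (1,1,1)
Count: 1 out of 8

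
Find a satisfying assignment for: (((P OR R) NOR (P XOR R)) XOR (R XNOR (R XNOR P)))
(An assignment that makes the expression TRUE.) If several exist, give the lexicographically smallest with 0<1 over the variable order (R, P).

R=0, P=0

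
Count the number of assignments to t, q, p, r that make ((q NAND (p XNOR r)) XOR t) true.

Satisfying assignments: (0,0,0,0), (0,0,0,1), (0,0,1,0), (0,0,1,1), (0,1,0,1), (0,1,1,0), (1,1,0,0), (1,1,1,1)
Count: 8 out of 16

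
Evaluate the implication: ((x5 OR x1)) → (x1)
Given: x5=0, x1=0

Antecedent ((x5 OR x1)) = 0; consequent (x1) = 0.
0 → 0 = 1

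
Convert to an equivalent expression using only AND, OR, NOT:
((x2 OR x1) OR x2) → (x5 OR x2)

NOT ((x2 OR x1) OR x2) OR (x5 OR x2)
(Implication elimination: A → B = NOT A OR B)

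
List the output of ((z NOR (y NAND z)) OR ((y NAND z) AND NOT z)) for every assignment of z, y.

z | y | Output
--------------
0 | 0 | 1
0 | 1 | 1
1 | 0 | 0
1 | 1 | 0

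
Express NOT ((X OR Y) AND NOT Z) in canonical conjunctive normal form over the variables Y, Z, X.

(Y OR Z OR NOT X) AND (NOT Y OR Z OR X) AND (NOT Y OR Z OR NOT X)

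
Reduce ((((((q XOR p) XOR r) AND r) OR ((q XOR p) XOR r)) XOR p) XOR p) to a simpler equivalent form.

By XOR self-cancellation ((E XOR v) XOR v = E) then absorption (E OR (E AND v) = E):
= ((q XOR p) XOR r)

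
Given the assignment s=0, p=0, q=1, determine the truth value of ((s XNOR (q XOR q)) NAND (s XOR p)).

Substituting: ((0 XNOR (1 XOR 1)) NAND (0 XOR 0))
= 1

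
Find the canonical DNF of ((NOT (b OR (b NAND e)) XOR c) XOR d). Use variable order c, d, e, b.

(NOT c AND d AND NOT e AND NOT b) OR (NOT c AND d AND NOT e AND b) OR (NOT c AND d AND e AND NOT b) OR (NOT c AND d AND e AND b) OR (c AND NOT d AND NOT e AND NOT b) OR (c AND NOT d AND NOT e AND b) OR (c AND NOT d AND e AND NOT b) OR (c AND NOT d AND e AND b)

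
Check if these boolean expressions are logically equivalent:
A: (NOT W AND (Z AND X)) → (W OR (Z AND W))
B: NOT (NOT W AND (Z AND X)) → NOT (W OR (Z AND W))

No, Inverse is not equivalent to original (counterexample: W=0, Z=1, X=1)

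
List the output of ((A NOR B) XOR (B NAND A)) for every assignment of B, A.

B | A | Output
--------------
0 | 0 | 0
0 | 1 | 1
1 | 0 | 1
1 | 1 | 0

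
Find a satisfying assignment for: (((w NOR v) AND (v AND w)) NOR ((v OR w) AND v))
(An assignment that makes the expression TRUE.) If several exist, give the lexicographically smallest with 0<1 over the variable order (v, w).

v=0, w=0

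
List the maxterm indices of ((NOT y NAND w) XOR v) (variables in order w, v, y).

ΠM(2, 3, 4, 7) = (w OR NOT v OR y) AND (w OR NOT v OR NOT y) AND (NOT w OR v OR y) AND (NOT w OR NOT v OR NOT y)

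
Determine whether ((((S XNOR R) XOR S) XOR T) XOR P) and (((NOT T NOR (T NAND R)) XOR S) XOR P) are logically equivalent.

No. Counterexample: with T=0, S=0, R=0, P=0, Expression 1 = 1 but Expression 2 = 0.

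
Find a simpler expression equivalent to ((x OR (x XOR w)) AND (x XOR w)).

By absorption (E AND (E OR v) = E):
= (x XOR w)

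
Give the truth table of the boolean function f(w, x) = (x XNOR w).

w | x | Output
--------------
0 | 0 | 1
0 | 1 | 0
1 | 0 | 0
1 | 1 | 1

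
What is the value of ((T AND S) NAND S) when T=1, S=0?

Substituting: ((1 AND 0) NAND 0)
= 1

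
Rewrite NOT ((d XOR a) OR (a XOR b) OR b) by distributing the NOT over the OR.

NOT (d XOR a) AND NOT (a XOR b) AND NOT b
De Morgan's: NOT(OR of terms) = AND of negations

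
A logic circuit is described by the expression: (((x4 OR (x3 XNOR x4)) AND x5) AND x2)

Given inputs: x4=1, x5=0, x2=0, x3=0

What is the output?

Substituting: (((1 OR (0 XNOR 1)) AND 0) AND 0)
= 0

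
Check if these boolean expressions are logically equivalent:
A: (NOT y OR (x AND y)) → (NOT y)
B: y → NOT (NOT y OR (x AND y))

Yes, Contrapositive is always equivalent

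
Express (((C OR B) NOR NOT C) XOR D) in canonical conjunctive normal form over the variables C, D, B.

(C OR D OR B) AND (C OR D OR NOT B) AND (NOT C OR D OR B) AND (NOT C OR D OR NOT B)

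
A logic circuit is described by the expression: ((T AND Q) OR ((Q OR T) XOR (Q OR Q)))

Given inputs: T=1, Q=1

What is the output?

Substituting: ((1 AND 1) OR ((1 OR 1) XOR (1 OR 1)))
= 1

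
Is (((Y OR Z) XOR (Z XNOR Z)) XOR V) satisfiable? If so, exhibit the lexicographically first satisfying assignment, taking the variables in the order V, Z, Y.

V=0, Z=0, Y=0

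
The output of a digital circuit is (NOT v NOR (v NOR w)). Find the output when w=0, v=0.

Substituting: (NOT 0 NOR (0 NOR 0))
= 0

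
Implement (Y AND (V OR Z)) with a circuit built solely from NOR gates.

((Y NOR Y) NOR (((V NOR Z) NOR (V NOR Z)) NOR ((V NOR Z) NOR (V NOR Z))))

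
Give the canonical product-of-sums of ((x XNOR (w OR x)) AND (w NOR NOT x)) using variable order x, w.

ΠM(0, 1, 3) = (x OR w) AND (x OR NOT w) AND (NOT x OR NOT w)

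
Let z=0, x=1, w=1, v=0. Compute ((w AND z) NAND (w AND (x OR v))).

Substituting: ((1 AND 0) NAND (1 AND (1 OR 0)))
= 1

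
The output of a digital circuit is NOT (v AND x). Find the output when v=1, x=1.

Substituting: NOT (1 AND 1)
= 0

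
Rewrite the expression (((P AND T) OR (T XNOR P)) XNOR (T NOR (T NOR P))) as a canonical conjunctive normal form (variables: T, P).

(T OR P) AND (T OR NOT P) AND (NOT T OR NOT P)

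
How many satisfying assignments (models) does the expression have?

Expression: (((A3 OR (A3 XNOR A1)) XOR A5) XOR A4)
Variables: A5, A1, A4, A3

Satisfying assignments: (0,0,0,0), (0,0,0,1), (0,1,0,1), (0,1,1,0), (1,0,1,0), (1,0,1,1), (1,1,0,0), (1,1,1,1)
Count: 8 out of 16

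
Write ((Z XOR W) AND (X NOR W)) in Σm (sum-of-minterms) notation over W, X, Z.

Σm(1) = (NOT W AND NOT X AND Z)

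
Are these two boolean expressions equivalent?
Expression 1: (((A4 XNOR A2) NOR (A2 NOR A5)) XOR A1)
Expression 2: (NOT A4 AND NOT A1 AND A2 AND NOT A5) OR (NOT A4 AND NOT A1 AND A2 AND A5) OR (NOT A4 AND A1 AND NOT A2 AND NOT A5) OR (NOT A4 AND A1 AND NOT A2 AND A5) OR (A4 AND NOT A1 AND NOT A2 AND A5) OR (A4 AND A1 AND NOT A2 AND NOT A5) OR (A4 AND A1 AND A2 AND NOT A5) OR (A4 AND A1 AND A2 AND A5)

Yes, they are equivalent — the two output columns agree on all 16 assignments:
A4 | A1 | A2 | A5 | Expression 1 | Expression 2
-----------------------------------------------
0 | 0 | 0 | 0 | 0 | 0
0 | 0 | 0 | 1 | 0 | 0
0 | 0 | 1 | 0 | 1 | 1
0 | 0 | 1 | 1 | 1 | 1
0 | 1 | 0 | 0 | 1 | 1
0 | 1 | 0 | 1 | 1 | 1
0 | 1 | 1 | 0 | 0 | 0
0 | 1 | 1 | 1 | 0 | 0
1 | 0 | 0 | 0 | 0 | 0
1 | 0 | 0 | 1 | 1 | 1
1 | 0 | 1 | 0 | 0 | 0
1 | 0 | 1 | 1 | 0 | 0
1 | 1 | 0 | 0 | 1 | 1
1 | 1 | 0 | 1 | 0 | 0
1 | 1 | 1 | 0 | 1 | 1
1 | 1 | 1 | 1 | 1 | 1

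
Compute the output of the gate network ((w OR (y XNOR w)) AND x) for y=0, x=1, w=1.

Substituting: ((1 OR (0 XNOR 1)) AND 1)
= 1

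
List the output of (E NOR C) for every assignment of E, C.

E | C | Output
--------------
0 | 0 | 1
0 | 1 | 0
1 | 0 | 0
1 | 1 | 0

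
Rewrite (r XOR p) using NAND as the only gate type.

((r NAND (r NAND p)) NAND (p NAND (r NAND p)))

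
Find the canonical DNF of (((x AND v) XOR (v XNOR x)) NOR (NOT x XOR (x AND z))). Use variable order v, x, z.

(NOT v AND x AND NOT z) OR (v AND x AND NOT z)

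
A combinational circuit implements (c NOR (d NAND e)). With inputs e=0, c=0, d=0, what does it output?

Substituting: (0 NOR (0 NAND 0))
= 0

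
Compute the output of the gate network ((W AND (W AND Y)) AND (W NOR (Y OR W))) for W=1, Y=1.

Substituting: ((1 AND (1 AND 1)) AND (1 NOR (1 OR 1)))
= 0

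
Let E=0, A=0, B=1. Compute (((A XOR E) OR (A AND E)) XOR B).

Substituting: (((0 XOR 0) OR (0 AND 0)) XOR 1)
= 1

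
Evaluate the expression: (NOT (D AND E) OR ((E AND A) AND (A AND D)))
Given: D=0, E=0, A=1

Substituting: (NOT (0 AND 0) OR ((0 AND 1) AND (1 AND 0)))
= 1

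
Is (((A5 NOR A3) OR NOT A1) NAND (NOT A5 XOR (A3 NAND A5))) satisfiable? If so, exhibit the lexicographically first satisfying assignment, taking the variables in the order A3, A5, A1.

A3=0, A5=0, A1=0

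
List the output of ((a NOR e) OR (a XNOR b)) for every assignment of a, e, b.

a | e | b | Output
------------------
0 | 0 | 0 | 1
0 | 0 | 1 | 1
0 | 1 | 0 | 1
0 | 1 | 1 | 0
1 | 0 | 0 | 0
1 | 0 | 1 | 1
1 | 1 | 0 | 0
1 | 1 | 1 | 1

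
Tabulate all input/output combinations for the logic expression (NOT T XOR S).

S | T | Output
--------------
0 | 0 | 1
0 | 1 | 0
1 | 0 | 0
1 | 1 | 1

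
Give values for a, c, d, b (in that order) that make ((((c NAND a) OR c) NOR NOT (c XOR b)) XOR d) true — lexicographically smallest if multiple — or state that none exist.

a=0, c=0, d=1, b=0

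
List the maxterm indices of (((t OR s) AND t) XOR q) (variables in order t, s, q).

ΠM(0, 2, 5, 7) = (t OR s OR q) AND (t OR NOT s OR q) AND (NOT t OR s OR NOT q) AND (NOT t OR NOT s OR NOT q)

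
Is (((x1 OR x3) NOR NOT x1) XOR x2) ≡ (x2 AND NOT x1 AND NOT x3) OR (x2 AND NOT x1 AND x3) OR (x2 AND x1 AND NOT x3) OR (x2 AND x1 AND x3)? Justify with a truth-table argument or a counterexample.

Yes, they are equivalent — the two output columns agree on all 8 assignments:
x2 | x1 | x3 | Expression 1 | Expression 2
------------------------------------------
0 | 0 | 0 | 0 | 0
0 | 0 | 1 | 0 | 0
0 | 1 | 0 | 0 | 0
0 | 1 | 1 | 0 | 0
1 | 0 | 0 | 1 | 1
1 | 0 | 1 | 1 | 1
1 | 1 | 0 | 1 | 1
1 | 1 | 1 | 1 | 1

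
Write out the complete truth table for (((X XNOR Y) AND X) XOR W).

W | X | Y | Output
------------------
0 | 0 | 0 | 0
0 | 0 | 1 | 0
0 | 1 | 0 | 0
0 | 1 | 1 | 1
1 | 0 | 0 | 1
1 | 0 | 1 | 1
1 | 1 | 0 | 1
1 | 1 | 1 | 0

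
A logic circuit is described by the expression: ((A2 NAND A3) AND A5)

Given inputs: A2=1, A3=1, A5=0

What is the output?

Substituting: ((1 NAND 1) AND 0)
= 0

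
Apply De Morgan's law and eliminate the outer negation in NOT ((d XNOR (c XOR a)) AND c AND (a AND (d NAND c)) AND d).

NOT (d XNOR (c XOR a)) OR NOT c OR NOT (a AND (d NAND c)) OR NOT d
De Morgan's: NOT(AND of terms) = OR of negations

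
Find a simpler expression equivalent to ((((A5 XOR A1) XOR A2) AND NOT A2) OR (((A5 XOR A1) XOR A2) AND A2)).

By distribution ((E AND v) OR (E AND NOT v) = E):
= ((A5 XOR A1) XOR A2)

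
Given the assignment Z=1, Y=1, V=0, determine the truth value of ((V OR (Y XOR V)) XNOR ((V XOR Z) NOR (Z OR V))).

Substituting: ((0 OR (1 XOR 0)) XNOR ((0 XOR 1) NOR (1 OR 0)))
= 0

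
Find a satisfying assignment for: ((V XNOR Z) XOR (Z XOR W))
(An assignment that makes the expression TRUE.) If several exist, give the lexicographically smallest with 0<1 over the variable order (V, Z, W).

V=0, Z=0, W=0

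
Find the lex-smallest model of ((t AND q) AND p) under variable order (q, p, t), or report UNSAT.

q=1, p=1, t=1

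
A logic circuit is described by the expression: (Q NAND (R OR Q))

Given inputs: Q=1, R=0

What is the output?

Substituting: (1 NAND (0 OR 1))
= 0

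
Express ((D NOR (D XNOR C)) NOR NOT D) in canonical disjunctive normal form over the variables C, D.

(NOT C AND D) OR (C AND D)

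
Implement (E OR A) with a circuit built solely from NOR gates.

((E NOR A) NOR (E NOR A))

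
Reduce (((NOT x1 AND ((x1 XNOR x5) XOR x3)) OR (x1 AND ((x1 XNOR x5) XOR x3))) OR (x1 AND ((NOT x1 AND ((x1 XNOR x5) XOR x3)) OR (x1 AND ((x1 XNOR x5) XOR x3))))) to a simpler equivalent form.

By absorption (E OR (E AND v) = E) then distribution ((E AND v) OR (E AND NOT v) = E):
= ((x1 XNOR x5) XOR x3)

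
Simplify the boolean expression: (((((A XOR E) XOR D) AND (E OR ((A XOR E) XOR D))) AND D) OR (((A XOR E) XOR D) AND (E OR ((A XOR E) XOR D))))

By absorption (E OR (E AND v) = E) then absorption (E AND (E OR v) = E):
= ((A XOR E) XOR D)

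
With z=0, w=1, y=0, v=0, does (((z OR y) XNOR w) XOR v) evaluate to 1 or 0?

Substituting: (((0 OR 0) XNOR 1) XOR 0)
= 0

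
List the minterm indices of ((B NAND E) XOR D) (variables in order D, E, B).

Σm(0, 1, 2, 7) = (NOT D AND NOT E AND NOT B) OR (NOT D AND NOT E AND B) OR (NOT D AND E AND NOT B) OR (D AND E AND B)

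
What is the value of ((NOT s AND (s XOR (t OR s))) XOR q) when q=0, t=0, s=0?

Substituting: ((NOT 0 AND (0 XOR (0 OR 0))) XOR 0)
= 0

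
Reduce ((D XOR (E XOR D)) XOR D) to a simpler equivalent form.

By XOR self-cancellation ((E XOR v) XOR v = E):
= (E XOR D)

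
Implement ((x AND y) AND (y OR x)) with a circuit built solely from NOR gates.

((((x NOR x) NOR (y NOR y)) NOR ((x NOR x) NOR (y NOR y))) NOR (((y NOR x) NOR (y NOR x)) NOR ((y NOR x) NOR (y NOR x))))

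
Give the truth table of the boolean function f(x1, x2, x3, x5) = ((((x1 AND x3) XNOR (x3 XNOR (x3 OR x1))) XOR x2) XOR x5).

x1 | x2 | x3 | x5 | Output
--------------------------
0 | 0 | 0 | 0 | 0
0 | 0 | 0 | 1 | 1
0 | 0 | 1 | 0 | 0
0 | 0 | 1 | 1 | 1
0 | 1 | 0 | 0 | 1
0 | 1 | 0 | 1 | 0
0 | 1 | 1 | 0 | 1
0 | 1 | 1 | 1 | 0
1 | 0 | 0 | 0 | 1
1 | 0 | 0 | 1 | 0
1 | 0 | 1 | 0 | 1
1 | 0 | 1 | 1 | 0
1 | 1 | 0 | 0 | 0
1 | 1 | 0 | 1 | 1
1 | 1 | 1 | 0 | 0
1 | 1 | 1 | 1 | 1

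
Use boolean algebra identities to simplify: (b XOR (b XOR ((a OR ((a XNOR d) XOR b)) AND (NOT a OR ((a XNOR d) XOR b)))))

By XOR self-cancellation ((E XOR v) XOR v = E) then distribution ((E OR v) AND (E OR NOT v) = E):
= ((a XNOR d) XOR b)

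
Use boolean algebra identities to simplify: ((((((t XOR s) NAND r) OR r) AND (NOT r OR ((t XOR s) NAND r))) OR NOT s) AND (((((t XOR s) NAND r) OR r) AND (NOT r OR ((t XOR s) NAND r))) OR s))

By distribution ((E OR v) AND (E OR NOT v) = E) then distribution ((E OR v) AND (E OR NOT v) = E):
= ((t XOR s) NAND r)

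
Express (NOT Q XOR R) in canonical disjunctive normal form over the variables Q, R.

(NOT Q AND NOT R) OR (Q AND R)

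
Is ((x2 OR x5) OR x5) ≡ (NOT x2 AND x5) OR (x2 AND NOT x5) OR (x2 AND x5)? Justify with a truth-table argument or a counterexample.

Yes, they are equivalent — the two output columns agree on all 4 assignments:
x2 | x5 | Expression 1 | Expression 2
-------------------------------------
0 | 0 | 0 | 0
0 | 1 | 1 | 1
1 | 0 | 1 | 1
1 | 1 | 1 | 1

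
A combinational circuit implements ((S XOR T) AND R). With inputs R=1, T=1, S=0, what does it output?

Substituting: ((0 XOR 1) AND 1)
= 1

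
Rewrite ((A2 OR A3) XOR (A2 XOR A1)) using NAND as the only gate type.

((((A2 NAND A2) NAND (A3 NAND A3)) NAND (((A2 NAND A2) NAND (A3 NAND A3)) NAND ((A2 NAND (A2 NAND A1)) NAND (A1 NAND (A2 NAND A1))))) NAND (((A2 NAND (A2 NAND A1)) NAND (A1 NAND (A2 NAND A1))) NAND (((A2 NAND A2) NAND (A3 NAND A3)) NAND ((A2 NAND (A2 NAND A1)) NAND (A1 NAND (A2 NAND A1))))))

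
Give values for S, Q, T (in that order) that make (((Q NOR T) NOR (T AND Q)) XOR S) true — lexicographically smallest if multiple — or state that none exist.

S=0, Q=0, T=1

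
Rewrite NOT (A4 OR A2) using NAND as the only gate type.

(((A4 NAND A4) NAND (A2 NAND A2)) NAND ((A4 NAND A4) NAND (A2 NAND A2)))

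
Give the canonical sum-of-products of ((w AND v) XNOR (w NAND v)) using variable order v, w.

Σm() = FALSE (no minterms)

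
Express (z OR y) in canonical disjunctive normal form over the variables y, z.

(NOT y AND z) OR (y AND NOT z) OR (y AND z)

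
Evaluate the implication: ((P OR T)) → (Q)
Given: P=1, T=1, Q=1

Antecedent ((P OR T)) = 1; consequent (Q) = 1.
1 → 1 = 1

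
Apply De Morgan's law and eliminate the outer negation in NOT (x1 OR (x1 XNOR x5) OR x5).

NOT x1 AND NOT (x1 XNOR x5) AND NOT x5
De Morgan's: NOT(OR of terms) = AND of negations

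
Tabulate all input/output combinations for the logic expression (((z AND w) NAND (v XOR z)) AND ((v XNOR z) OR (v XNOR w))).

z | w | v | Output
------------------
0 | 0 | 0 | 1
0 | 0 | 1 | 0
0 | 1 | 0 | 1
0 | 1 | 1 | 1
1 | 0 | 0 | 1
1 | 0 | 1 | 1
1 | 1 | 0 | 0
1 | 1 | 1 | 1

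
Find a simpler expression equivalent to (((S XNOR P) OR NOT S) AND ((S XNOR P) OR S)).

By distribution ((E OR v) AND (E OR NOT v) = E):
= (S XNOR P)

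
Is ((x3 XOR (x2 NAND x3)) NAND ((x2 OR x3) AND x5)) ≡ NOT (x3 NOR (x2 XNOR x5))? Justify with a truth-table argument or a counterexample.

No. Counterexample: with x3=0, x5=0, x2=1, Expression 1 = 1 but Expression 2 = 0.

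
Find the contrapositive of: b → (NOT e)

Contrapositive: e → NOT b
Note: A statement and its contrapositive are logically equivalent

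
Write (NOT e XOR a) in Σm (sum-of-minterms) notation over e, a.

Σm(0, 3) = (NOT e AND NOT a) OR (e AND a)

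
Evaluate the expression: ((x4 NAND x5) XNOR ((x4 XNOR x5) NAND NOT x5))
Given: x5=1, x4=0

Substituting: ((0 NAND 1) XNOR ((0 XNOR 1) NAND NOT 1))
= 1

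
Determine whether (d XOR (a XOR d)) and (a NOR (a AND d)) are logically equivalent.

No. Counterexample: with a=0, d=0, Expression 1 = 0 but Expression 2 = 1.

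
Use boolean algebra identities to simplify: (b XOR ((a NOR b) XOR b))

By XOR self-cancellation ((E XOR v) XOR v = E):
= (a NOR b)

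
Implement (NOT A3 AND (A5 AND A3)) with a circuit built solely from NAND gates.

(((A3 NAND A3) NAND ((A5 NAND A3) NAND (A5 NAND A3))) NAND ((A3 NAND A3) NAND ((A5 NAND A3) NAND (A5 NAND A3))))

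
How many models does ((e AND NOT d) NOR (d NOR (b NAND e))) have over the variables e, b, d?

Satisfying assignments: (0,0,0), (0,0,1), (0,1,0), (0,1,1), (1,0,1), (1,1,1)
Count: 6 out of 8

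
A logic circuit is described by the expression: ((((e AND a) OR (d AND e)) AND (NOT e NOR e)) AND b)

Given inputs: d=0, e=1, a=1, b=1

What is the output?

Substituting: ((((1 AND 1) OR (0 AND 1)) AND (NOT 1 NOR 1)) AND 1)
= 0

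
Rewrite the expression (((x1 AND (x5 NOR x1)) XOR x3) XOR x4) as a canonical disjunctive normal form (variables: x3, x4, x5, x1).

(NOT x3 AND x4 AND NOT x5 AND NOT x1) OR (NOT x3 AND x4 AND NOT x5 AND x1) OR (NOT x3 AND x4 AND x5 AND NOT x1) OR (NOT x3 AND x4 AND x5 AND x1) OR (x3 AND NOT x4 AND NOT x5 AND NOT x1) OR (x3 AND NOT x4 AND NOT x5 AND x1) OR (x3 AND NOT x4 AND x5 AND NOT x1) OR (x3 AND NOT x4 AND x5 AND x1)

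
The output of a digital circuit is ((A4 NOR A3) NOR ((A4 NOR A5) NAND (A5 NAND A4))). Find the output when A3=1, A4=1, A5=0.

Substituting: ((1 NOR 1) NOR ((1 NOR 0) NAND (0 NAND 1)))
= 0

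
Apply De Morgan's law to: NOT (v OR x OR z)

NOT v AND NOT x AND NOT z
De Morgan's: NOT(OR of terms) = AND of negations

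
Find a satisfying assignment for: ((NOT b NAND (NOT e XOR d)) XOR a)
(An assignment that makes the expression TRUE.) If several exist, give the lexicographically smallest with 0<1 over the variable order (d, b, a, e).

d=0, b=0, a=0, e=1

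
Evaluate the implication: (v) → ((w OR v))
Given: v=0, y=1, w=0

Antecedent (v) = 0; consequent ((w OR v)) = 0.
0 → 0 = 1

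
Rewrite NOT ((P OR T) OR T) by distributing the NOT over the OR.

NOT (P OR T) AND NOT T
De Morgan's: NOT(OR of terms) = AND of negations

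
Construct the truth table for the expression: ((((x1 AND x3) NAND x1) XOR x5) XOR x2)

x3 | x5 | x2 | x1 | Output
--------------------------
0 | 0 | 0 | 0 | 1
0 | 0 | 0 | 1 | 1
0 | 0 | 1 | 0 | 0
0 | 0 | 1 | 1 | 0
0 | 1 | 0 | 0 | 0
0 | 1 | 0 | 1 | 0
0 | 1 | 1 | 0 | 1
0 | 1 | 1 | 1 | 1
1 | 0 | 0 | 0 | 1
1 | 0 | 0 | 1 | 0
1 | 0 | 1 | 0 | 0
1 | 0 | 1 | 1 | 1
1 | 1 | 0 | 0 | 0
1 | 1 | 0 | 1 | 1
1 | 1 | 1 | 0 | 1
1 | 1 | 1 | 1 | 0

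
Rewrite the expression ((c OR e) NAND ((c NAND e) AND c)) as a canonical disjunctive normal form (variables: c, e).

(NOT c AND NOT e) OR (NOT c AND e) OR (c AND e)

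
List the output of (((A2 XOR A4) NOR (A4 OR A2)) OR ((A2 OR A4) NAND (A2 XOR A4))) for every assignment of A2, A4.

A2 | A4 | Output
----------------
0 | 0 | 1
0 | 1 | 0
1 | 0 | 0
1 | 1 | 1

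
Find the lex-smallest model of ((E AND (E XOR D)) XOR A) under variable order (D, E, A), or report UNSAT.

D=0, E=0, A=1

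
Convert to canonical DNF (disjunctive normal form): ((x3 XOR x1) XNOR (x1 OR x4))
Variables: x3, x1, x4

(NOT x3 AND NOT x1 AND NOT x4) OR (NOT x3 AND x1 AND NOT x4) OR (NOT x3 AND x1 AND x4) OR (x3 AND NOT x1 AND x4)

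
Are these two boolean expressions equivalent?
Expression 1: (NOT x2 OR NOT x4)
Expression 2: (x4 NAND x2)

Yes, they are equivalent — the two output columns agree on all 4 assignments:
x2 | x4 | Expression 1 | Expression 2
-------------------------------------
0 | 0 | 1 | 1
0 | 1 | 1 | 1
1 | 0 | 1 | 1
1 | 1 | 0 | 0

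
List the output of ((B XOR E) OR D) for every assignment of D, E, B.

D | E | B | Output
------------------
0 | 0 | 0 | 0
0 | 0 | 1 | 1
0 | 1 | 0 | 1
0 | 1 | 1 | 0
1 | 0 | 0 | 1
1 | 0 | 1 | 1
1 | 1 | 0 | 1
1 | 1 | 1 | 1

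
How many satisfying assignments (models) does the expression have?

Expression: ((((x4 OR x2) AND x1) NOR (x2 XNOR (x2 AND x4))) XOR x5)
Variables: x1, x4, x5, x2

Satisfying assignments: (0,0,0,1), (0,0,1,0), (0,1,1,0), (0,1,1,1), (1,0,1,0), (1,0,1,1), (1,1,1,0), (1,1,1,1)
Count: 8 out of 16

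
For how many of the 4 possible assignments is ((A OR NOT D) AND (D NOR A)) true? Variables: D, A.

Satisfying assignments: (0,0)
Count: 1 out of 4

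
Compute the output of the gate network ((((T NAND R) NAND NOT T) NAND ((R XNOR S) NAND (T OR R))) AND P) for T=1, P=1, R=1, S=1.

Substituting: ((((1 NAND 1) NAND NOT 1) NAND ((1 XNOR 1) NAND (1 OR 1))) AND 1)
= 1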